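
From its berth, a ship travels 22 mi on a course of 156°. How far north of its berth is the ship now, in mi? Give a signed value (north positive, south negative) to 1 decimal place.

-20.1 mi

Leg 1 (156°, 22 mi): east 22 sin 156° = 8.95, north 22 cos 156° = -20.10
Net north component: -20.10 mi.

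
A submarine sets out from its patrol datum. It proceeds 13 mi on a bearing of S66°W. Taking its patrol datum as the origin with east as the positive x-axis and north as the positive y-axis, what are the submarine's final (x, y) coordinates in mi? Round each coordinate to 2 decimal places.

Leg 1 (S66°W, 13 mi): east 13 sin 246° = -11.88, north 13 cos 246° = -5.29
Summing: -11.88 mi east, -5.29 mi north → (-11.88, -5.29).

(-11.88, -5.29)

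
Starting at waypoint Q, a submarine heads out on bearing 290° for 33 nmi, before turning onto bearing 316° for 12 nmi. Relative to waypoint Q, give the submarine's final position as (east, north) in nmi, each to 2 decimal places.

Leg 1 (290°, 33 nmi): east 33 sin 290° = -31.01, north 33 cos 290° = 11.29
Leg 2 (316°, 12 nmi): east 12 sin 316° = -8.34, north 12 cos 316° = 8.63
Summing: -39.35 nmi east, 19.92 nmi north → (-39.35, 19.92).

(-39.35, 19.92)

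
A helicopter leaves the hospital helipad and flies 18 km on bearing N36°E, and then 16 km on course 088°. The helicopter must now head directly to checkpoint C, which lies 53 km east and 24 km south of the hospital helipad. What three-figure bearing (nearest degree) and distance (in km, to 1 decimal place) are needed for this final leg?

Leg 1 (N36°E, 18 km): east 18 sin 36° = 10.58, north 18 cos 36° = 14.56
Leg 2 (088°, 16 km): east 16 sin 88° = 15.99, north 16 cos 88° = 0.56
Current position: (26.57, 15.12). Target: (53, -24). Remaining: Δeast = 26.43, Δnorth = -39.12.
Bearing = atan2(26.43, -39.12) mod 360° = 145.96°; distance = √((26.43)² + (-39.12)²) = 47.212 km.

146°, 47.2 km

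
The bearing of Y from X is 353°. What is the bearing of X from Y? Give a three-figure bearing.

Back-bearing = 353° − 180° = 173°.

173°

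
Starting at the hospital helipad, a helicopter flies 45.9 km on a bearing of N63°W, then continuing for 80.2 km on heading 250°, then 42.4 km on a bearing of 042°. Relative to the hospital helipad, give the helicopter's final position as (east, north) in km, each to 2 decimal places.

Leg 1 (N63°W, 45.9 km): east 45.9 sin 297° = -40.90, north 45.9 cos 297° = 20.84
Leg 2 (250°, 80.2 km): east 80.2 sin 250° = -75.36, north 80.2 cos 250° = -27.43
Leg 3 (042°, 42.4 km): east 42.4 sin 42° = 28.37, north 42.4 cos 42° = 31.51
Summing: -87.89 km east, 24.92 km north → (-87.89, 24.92).

(-87.89, 24.92)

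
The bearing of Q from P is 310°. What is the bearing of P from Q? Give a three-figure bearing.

130°

Back-bearing = 310° − 180° = 130°.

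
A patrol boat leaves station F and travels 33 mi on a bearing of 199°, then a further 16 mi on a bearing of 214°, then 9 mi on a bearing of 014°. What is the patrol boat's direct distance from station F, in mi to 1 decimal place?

Leg 1 (199°, 33 mi): east 33 sin 199° = -10.74, north 33 cos 199° = -31.20
Leg 2 (214°, 16 mi): east 16 sin 214° = -8.95, north 16 cos 214° = -13.26
Leg 3 (014°, 9 mi): east 9 sin 14° = 2.18, north 9 cos 14° = 8.73
Net: -17.51 east, -35.73 north. Distance = √((-17.51)² + (-35.73)²) = 39.795 mi.

39.8 mi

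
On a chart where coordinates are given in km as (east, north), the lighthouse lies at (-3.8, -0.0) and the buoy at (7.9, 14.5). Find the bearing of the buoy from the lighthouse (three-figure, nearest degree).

Δeast = 7.9 − -3.8 = 11.70; Δnorth = 14.5 − -0.0 = 14.50.
Bearing = atan2(Δeast, Δnorth) mod 360° = 38.90° ≈ 039°.

039°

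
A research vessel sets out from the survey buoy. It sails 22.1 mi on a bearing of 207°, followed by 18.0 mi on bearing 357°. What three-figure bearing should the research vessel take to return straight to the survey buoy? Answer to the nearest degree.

081°

Leg 1 (207°, 22.1 mi): east 22.1 sin 207° = -10.03, north 22.1 cos 207° = -19.69
Leg 2 (357°, 18.0 mi): east 18.0 sin 357° = -0.94, north 18.0 cos 357° = 17.98
Net displacement: -10.98 east, -1.72 north. Direction back to start is (10.98, 1.72): bearing = atan2(10.98, 1.72) mod 360° = 81.11° ≈ 081°.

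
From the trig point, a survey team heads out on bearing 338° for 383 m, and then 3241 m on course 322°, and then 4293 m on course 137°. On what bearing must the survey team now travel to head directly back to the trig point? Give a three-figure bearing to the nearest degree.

Leg 1 (338°, 383 m): east 383 sin 338° = -143.47, north 383 cos 338° = 355.11
Leg 2 (322°, 3241 m): east 3241 sin 322° = -1995.36, north 3241 cos 322° = 2553.94
Leg 3 (137°, 4293 m): east 4293 sin 137° = 2927.82, north 4293 cos 137° = -3139.70
Net displacement: 788.99 east, -230.65 north. Direction back to start is (-788.99, 230.65): bearing = atan2(-788.99, 230.65) mod 360° = 286.30° ≈ 286°.

286°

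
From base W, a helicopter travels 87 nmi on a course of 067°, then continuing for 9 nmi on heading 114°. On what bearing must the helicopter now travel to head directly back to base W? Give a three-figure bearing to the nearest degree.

Leg 1 (067°, 87 nmi): east 87 sin 67° = 80.08, north 87 cos 67° = 33.99
Leg 2 (114°, 9 nmi): east 9 sin 114° = 8.22, north 9 cos 114° = -3.66
Net displacement: 88.31 east, 30.33 north. Direction back to start is (-88.31, -30.33): bearing = atan2(-88.31, -30.33) mod 360° = 251.04° ≈ 251°.

251°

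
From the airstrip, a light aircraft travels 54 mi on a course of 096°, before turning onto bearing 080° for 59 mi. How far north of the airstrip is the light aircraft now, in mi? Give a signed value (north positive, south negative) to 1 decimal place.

4.6 mi

Leg 1 (096°, 54 mi): east 54 sin 96° = 53.70, north 54 cos 96° = -5.64
Leg 2 (080°, 59 mi): east 59 sin 80° = 58.10, north 59 cos 80° = 10.25
Net north component: 4.60 mi.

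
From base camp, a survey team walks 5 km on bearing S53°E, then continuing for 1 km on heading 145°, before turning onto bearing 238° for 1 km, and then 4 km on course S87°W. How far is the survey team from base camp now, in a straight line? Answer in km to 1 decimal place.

Leg 1 (S53°E, 5 km): east 5 sin 127° = 3.99, north 5 cos 127° = -3.01
Leg 2 (145°, 1 km): east 1 sin 145° = 0.57, north 1 cos 145° = -0.82
Leg 3 (238°, 1 km): east 1 sin 238° = -0.85, north 1 cos 238° = -0.53
Leg 4 (S87°W, 4 km): east 4 sin 267° = -3.99, north 4 cos 267° = -0.21
Net: -0.28 east, -4.57 north. Distance = √((-0.28)² + (-4.57)²) = 4.576 km.

4.6 km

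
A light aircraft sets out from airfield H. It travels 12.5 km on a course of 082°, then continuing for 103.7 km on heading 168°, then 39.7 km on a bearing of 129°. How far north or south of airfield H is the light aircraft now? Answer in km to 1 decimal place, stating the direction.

124.7 km south

Leg 1 (082°, 12.5 km): east 12.5 sin 82° = 12.38, north 12.5 cos 82° = 1.74
Leg 2 (168°, 103.7 km): east 103.7 sin 168° = 21.56, north 103.7 cos 168° = -101.43
Leg 3 (129°, 39.7 km): east 39.7 sin 129° = 30.85, north 39.7 cos 129° = -24.98
Net north component: -124.68 km.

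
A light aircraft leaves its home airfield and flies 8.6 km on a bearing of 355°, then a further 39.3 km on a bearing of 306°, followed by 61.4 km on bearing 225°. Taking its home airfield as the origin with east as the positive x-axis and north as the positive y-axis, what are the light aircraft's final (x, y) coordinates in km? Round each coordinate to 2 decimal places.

Leg 1 (355°, 8.6 km): east 8.6 sin 355° = -0.75, north 8.6 cos 355° = 8.57
Leg 2 (306°, 39.3 km): east 39.3 sin 306° = -31.79, north 39.3 cos 306° = 23.10
Leg 3 (225°, 61.4 km): east 61.4 sin 225° = -43.42, north 61.4 cos 225° = -43.42
Summing: -75.96 km east, -11.75 km north → (-75.96, -11.75).

(-75.96, -11.75)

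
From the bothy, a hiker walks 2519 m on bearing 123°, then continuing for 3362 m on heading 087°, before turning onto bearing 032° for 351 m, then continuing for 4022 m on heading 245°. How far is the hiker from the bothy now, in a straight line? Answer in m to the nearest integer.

Leg 1 (123°, 2519 m): east 2519 sin 123° = 2112.61, north 2519 cos 123° = -1371.95
Leg 2 (087°, 3362 m): east 3362 sin 87° = 3357.39, north 3362 cos 87° = 175.95
Leg 3 (032°, 351 m): east 351 sin 32° = 186.00, north 351 cos 32° = 297.66
Leg 4 (245°, 4022 m): east 4022 sin 245° = -3645.17, north 4022 cos 245° = -1699.77
Net: 2010.84 east, -2598.10 north. Distance = √((2010.84)² + (-2598.10)²) = 3285.357 m.

3285 m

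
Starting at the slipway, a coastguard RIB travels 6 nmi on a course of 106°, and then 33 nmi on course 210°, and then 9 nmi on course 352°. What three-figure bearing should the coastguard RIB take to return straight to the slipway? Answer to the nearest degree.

Leg 1 (106°, 6 nmi): east 6 sin 106° = 5.77, north 6 cos 106° = -1.65
Leg 2 (210°, 33 nmi): east 33 sin 210° = -16.50, north 33 cos 210° = -28.58
Leg 3 (352°, 9 nmi): east 9 sin 352° = -1.25, north 9 cos 352° = 8.91
Net displacement: -11.98 east, -21.32 north. Direction back to start is (11.98, 21.32): bearing = atan2(11.98, 21.32) mod 360° = 29.34° ≈ 029°.

029°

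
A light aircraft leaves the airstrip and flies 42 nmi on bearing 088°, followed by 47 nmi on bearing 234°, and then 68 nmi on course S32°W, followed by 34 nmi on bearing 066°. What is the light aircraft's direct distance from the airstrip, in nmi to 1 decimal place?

70.0 nmi

Leg 1 (088°, 42 nmi): east 42 sin 88° = 41.97, north 42 cos 88° = 1.47
Leg 2 (234°, 47 nmi): east 47 sin 234° = -38.02, north 47 cos 234° = -27.63
Leg 3 (S32°W, 68 nmi): east 68 sin 212° = -36.03, north 68 cos 212° = -57.67
Leg 4 (066°, 34 nmi): east 34 sin 66° = 31.06, north 34 cos 66° = 13.83
Net: -1.02 east, -70.00 north. Distance = √((-1.02)² + (-70.00)²) = 70.006 nmi.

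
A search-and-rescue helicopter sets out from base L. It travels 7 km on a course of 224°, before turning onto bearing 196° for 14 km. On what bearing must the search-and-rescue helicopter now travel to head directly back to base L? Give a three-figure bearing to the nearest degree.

Leg 1 (224°, 7 km): east 7 sin 224° = -4.86, north 7 cos 224° = -5.04
Leg 2 (196°, 14 km): east 14 sin 196° = -3.86, north 14 cos 196° = -13.46
Net displacement: -8.72 east, -18.49 north. Direction back to start is (8.72, 18.49): bearing = atan2(8.72, 18.49) mod 360° = 25.25° ≈ 025°.

025°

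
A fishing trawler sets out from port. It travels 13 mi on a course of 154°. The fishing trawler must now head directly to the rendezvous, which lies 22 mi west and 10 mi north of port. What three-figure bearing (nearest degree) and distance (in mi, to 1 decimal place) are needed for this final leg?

308°, 35.2 mi

Leg 1 (154°, 13 mi): east 13 sin 154° = 5.70, north 13 cos 154° = -11.68
Current position: (5.70, -11.68). Target: (-22, 10). Remaining: Δeast = -27.70, Δnorth = 21.68.
Bearing = atan2(-27.70, 21.68) mod 360° = 308.06°; distance = √((-27.70)² + (21.68)²) = 35.177 mi.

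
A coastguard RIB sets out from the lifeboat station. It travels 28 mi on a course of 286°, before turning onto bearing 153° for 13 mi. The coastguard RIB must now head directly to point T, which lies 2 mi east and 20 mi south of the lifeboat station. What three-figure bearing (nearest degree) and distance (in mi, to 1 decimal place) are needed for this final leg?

Leg 1 (286°, 28 mi): east 28 sin 286° = -26.92, north 28 cos 286° = 7.72
Leg 2 (153°, 13 mi): east 13 sin 153° = 5.90, north 13 cos 153° = -11.58
Current position: (-21.01, -3.87). Target: (2, -20). Remaining: Δeast = 23.01, Δnorth = -16.13.
Bearing = atan2(23.01, -16.13) mod 360° = 125.03°; distance = √((23.01)² + (-16.13)²) = 28.106 mi.

125°, 28.1 mi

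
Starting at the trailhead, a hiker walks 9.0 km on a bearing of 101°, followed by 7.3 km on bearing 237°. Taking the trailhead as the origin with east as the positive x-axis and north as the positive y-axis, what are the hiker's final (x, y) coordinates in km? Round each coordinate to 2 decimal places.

(2.71, -5.69)

Leg 1 (101°, 9.0 km): east 9.0 sin 101° = 8.83, north 9.0 cos 101° = -1.72
Leg 2 (237°, 7.3 km): east 7.3 sin 237° = -6.12, north 7.3 cos 237° = -3.98
Summing: 2.71 km east, -5.69 km north → (2.71, -5.69).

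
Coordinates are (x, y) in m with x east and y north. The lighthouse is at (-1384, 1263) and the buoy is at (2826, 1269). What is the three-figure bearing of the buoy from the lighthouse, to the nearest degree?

090°

Δeast = 2826 − -1384 = 4210.00; Δnorth = 1269 − 1263 = 6.00.
Bearing = atan2(Δeast, Δnorth) mod 360° = 89.92° ≈ 090°.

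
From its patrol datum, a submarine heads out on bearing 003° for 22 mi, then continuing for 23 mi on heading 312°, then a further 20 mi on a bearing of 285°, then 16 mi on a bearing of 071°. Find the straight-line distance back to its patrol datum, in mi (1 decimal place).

Leg 1 (003°, 22 mi): east 22 sin 3° = 1.15, north 22 cos 3° = 21.97
Leg 2 (312°, 23 mi): east 23 sin 312° = -17.09, north 23 cos 312° = 15.39
Leg 3 (285°, 20 mi): east 20 sin 285° = -19.32, north 20 cos 285° = 5.18
Leg 4 (071°, 16 mi): east 16 sin 71° = 15.13, north 16 cos 71° = 5.21
Net: -20.13 east, 47.75 north. Distance = √((-20.13)² + (47.75)²) = 51.816 mi.

51.8 mi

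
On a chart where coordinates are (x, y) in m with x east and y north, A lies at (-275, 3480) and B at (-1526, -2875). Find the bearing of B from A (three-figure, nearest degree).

Δeast = -1526 − -275 = -1251.00; Δnorth = -2875 − 3480 = -6355.00.
Bearing = atan2(Δeast, Δnorth) mod 360° = 191.14° ≈ 191°.

191°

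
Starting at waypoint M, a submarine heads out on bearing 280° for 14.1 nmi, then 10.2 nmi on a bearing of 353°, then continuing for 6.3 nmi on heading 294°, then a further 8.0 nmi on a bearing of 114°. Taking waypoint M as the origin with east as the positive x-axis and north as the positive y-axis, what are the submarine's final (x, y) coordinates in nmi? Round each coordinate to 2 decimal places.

Leg 1 (280°, 14.1 nmi): east 14.1 sin 280° = -13.89, north 14.1 cos 280° = 2.45
Leg 2 (353°, 10.2 nmi): east 10.2 sin 353° = -1.24, north 10.2 cos 353° = 10.12
Leg 3 (294°, 6.3 nmi): east 6.3 sin 294° = -5.76, north 6.3 cos 294° = 2.56
Leg 4 (114°, 8.0 nmi): east 8.0 sin 114° = 7.31, north 8.0 cos 114° = -3.25
Summing: -13.58 nmi east, 11.88 nmi north → (-13.58, 11.88).

(-13.58, 11.88)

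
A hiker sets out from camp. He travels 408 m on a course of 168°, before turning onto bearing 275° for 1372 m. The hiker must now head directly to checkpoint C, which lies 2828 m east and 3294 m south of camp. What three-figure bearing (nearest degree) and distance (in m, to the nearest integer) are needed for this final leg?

126°, 5097 m

Leg 1 (168°, 408 m): east 408 sin 168° = 84.83, north 408 cos 168° = -399.08
Leg 2 (275°, 1372 m): east 1372 sin 275° = -1366.78, north 1372 cos 275° = 119.58
Current position: (-1281.95, -279.51). Target: (2828, -3294). Remaining: Δeast = 4109.95, Δnorth = -3014.49.
Bearing = atan2(4109.95, -3014.49) mod 360° = 126.26°; distance = √((4109.95)² + (-3014.49)²) = 5096.947 m.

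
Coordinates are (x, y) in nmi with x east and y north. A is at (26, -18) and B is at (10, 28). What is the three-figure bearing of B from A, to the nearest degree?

Δeast = 10 − 26 = -16.00; Δnorth = 28 − -18 = 46.00.
Bearing = atan2(Δeast, Δnorth) mod 360° = 340.82° ≈ 341°.

341°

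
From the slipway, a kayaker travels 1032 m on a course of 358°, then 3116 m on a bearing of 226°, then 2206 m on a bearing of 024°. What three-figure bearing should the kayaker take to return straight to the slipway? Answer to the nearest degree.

123°

Leg 1 (358°, 1032 m): east 1032 sin 358° = -36.02, north 1032 cos 358° = 1031.37
Leg 2 (226°, 3116 m): east 3116 sin 226° = -2241.46, north 3116 cos 226° = -2164.56
Leg 3 (024°, 2206 m): east 2206 sin 24° = 897.26, north 2206 cos 24° = 2015.28
Net displacement: -1380.22 east, 882.10 north. Direction back to start is (1380.22, -882.10): bearing = atan2(1380.22, -882.10) mod 360° = 122.58° ≈ 123°.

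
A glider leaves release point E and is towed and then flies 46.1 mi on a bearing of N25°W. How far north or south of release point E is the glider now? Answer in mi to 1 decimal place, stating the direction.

41.8 mi north

Leg 1 (N25°W, 46.1 mi): east 46.1 sin 335° = -19.48, north 46.1 cos 335° = 41.78
Net north component: 41.78 mi.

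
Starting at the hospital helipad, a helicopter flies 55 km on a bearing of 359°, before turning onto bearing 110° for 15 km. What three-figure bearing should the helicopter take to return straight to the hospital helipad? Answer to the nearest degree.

Leg 1 (359°, 55 km): east 55 sin 359° = -0.96, north 55 cos 359° = 54.99
Leg 2 (110°, 15 km): east 15 sin 110° = 14.10, north 15 cos 110° = -5.13
Net displacement: 13.14 east, 49.86 north. Direction back to start is (-13.14, -49.86): bearing = atan2(-13.14, -49.86) mod 360° = 194.76° ≈ 195°.

195°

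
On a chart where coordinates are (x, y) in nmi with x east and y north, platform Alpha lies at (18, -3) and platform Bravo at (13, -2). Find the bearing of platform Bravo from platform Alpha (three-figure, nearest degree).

Δeast = 13 − 18 = -5.00; Δnorth = -2 − -3 = 1.00.
Bearing = atan2(Δeast, Δnorth) mod 360° = 281.31° ≈ 281°.

281°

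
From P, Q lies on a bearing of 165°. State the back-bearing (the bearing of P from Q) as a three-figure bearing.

Back-bearing = 165° + 180° = 345°.

345°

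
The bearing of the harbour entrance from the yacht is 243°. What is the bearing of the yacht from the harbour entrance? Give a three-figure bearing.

Back-bearing = 243° − 180° = 063°.

063°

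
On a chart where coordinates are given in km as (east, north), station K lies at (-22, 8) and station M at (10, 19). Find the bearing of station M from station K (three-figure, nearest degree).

071°

Δeast = 10 − -22 = 32.00; Δnorth = 19 − 8 = 11.00.
Bearing = atan2(Δeast, Δnorth) mod 360° = 71.03° ≈ 071°.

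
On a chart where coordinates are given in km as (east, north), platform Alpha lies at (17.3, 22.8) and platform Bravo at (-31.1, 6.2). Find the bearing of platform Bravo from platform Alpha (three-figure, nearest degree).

251°

Δeast = -31.1 − 17.3 = -48.40; Δnorth = 6.2 − 22.8 = -16.60.
Bearing = atan2(Δeast, Δnorth) mod 360° = 251.07° ≈ 251°.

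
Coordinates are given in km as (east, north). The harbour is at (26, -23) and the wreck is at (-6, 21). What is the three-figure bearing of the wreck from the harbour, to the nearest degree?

Δeast = -6 − 26 = -32.00; Δnorth = 21 − -23 = 44.00.
Bearing = atan2(Δeast, Δnorth) mod 360° = 323.97° ≈ 324°.

324°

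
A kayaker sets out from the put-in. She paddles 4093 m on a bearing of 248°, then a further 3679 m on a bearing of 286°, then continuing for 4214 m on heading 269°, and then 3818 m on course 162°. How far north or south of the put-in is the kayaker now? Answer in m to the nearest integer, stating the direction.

Leg 1 (248°, 4093 m): east 4093 sin 248° = -3794.96, north 4093 cos 248° = -1533.26
Leg 2 (286°, 3679 m): east 3679 sin 286° = -3536.48, north 3679 cos 286° = 1014.07
Leg 3 (269°, 4214 m): east 4214 sin 269° = -4213.36, north 4214 cos 269° = -73.54
Leg 4 (162°, 3818 m): east 3818 sin 162° = 1179.83, north 3818 cos 162° = -3631.13
Net north component: -4223.87 m.

4224 m south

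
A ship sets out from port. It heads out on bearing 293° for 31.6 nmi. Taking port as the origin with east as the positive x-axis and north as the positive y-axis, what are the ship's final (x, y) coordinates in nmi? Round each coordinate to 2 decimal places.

Leg 1 (293°, 31.6 nmi): east 31.6 sin 293° = -29.09, north 31.6 cos 293° = 12.35
Summing: -29.09 nmi east, 12.35 nmi north → (-29.09, 12.35).

(-29.09, 12.35)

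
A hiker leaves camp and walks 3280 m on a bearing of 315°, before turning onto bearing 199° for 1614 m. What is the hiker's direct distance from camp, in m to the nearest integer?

2953 m

Leg 1 (315°, 3280 m): east 3280 sin 315° = -2319.31, north 3280 cos 315° = 2319.31
Leg 2 (199°, 1614 m): east 1614 sin 199° = -525.47, north 1614 cos 199° = -1526.07
Net: -2844.78 east, 793.24 north. Distance = √((-2844.78)² + (793.24)²) = 2953.302 m.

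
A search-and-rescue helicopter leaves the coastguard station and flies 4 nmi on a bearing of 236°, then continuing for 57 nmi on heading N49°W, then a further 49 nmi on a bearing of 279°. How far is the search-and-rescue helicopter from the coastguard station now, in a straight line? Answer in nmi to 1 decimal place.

Leg 1 (236°, 4 nmi): east 4 sin 236° = -3.32, north 4 cos 236° = -2.24
Leg 2 (N49°W, 57 nmi): east 57 sin 311° = -43.02, north 57 cos 311° = 37.40
Leg 3 (279°, 49 nmi): east 49 sin 279° = -48.40, north 49 cos 279° = 7.67
Net: -94.73 east, 42.82 north. Distance = √((-94.73)² + (42.82)²) = 103.961 nmi.

104.0 nmi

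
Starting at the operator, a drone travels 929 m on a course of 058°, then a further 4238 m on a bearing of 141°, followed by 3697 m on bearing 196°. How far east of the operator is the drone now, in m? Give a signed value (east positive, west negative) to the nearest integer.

Leg 1 (058°, 929 m): east 929 sin 58° = 787.84, north 929 cos 58° = 492.29
Leg 2 (141°, 4238 m): east 4238 sin 141° = 2667.06, north 4238 cos 141° = -3293.54
Leg 3 (196°, 3697 m): east 3697 sin 196° = -1019.03, north 3697 cos 196° = -3553.78
Net east component: 2435.87 m.

2436 m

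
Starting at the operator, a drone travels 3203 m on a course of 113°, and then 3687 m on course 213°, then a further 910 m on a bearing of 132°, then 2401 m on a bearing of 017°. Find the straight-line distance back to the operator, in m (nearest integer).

Leg 1 (113°, 3203 m): east 3203 sin 113° = 2948.38, north 3203 cos 113° = -1251.51
Leg 2 (213°, 3687 m): east 3687 sin 213° = -2008.08, north 3687 cos 213° = -3092.18
Leg 3 (132°, 910 m): east 910 sin 132° = 676.26, north 910 cos 132° = -608.91
Leg 4 (017°, 2401 m): east 2401 sin 17° = 701.98, north 2401 cos 17° = 2296.09
Net: 2318.54 east, -2656.51 north. Distance = √((2318.54)² + (-2656.51)²) = 3526.000 m.

3526 m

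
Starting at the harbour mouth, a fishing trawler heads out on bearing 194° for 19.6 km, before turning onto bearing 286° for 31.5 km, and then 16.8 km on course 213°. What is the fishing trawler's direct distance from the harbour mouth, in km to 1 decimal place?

Leg 1 (194°, 19.6 km): east 19.6 sin 194° = -4.74, north 19.6 cos 194° = -19.02
Leg 2 (286°, 31.5 km): east 31.5 sin 286° = -30.28, north 31.5 cos 286° = 8.68
Leg 3 (213°, 16.8 km): east 16.8 sin 213° = -9.15, north 16.8 cos 213° = -14.09
Net: -44.17 east, -24.42 north. Distance = √((-44.17)² + (-24.42)²) = 50.475 km.

50.5 km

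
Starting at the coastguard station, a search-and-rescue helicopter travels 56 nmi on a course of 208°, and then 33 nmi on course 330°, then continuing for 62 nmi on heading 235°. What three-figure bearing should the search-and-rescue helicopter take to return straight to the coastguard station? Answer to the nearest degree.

Leg 1 (208°, 56 nmi): east 56 sin 208° = -26.29, north 56 cos 208° = -49.45
Leg 2 (330°, 33 nmi): east 33 sin 330° = -16.50, north 33 cos 330° = 28.58
Leg 3 (235°, 62 nmi): east 62 sin 235° = -50.79, north 62 cos 235° = -35.56
Net displacement: -93.58 east, -56.43 north. Direction back to start is (93.58, 56.43): bearing = atan2(93.58, 56.43) mod 360° = 58.91° ≈ 059°.

059°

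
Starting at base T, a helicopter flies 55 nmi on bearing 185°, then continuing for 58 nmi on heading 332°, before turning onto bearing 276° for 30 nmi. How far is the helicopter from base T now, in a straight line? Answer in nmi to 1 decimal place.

61.9 nmi

Leg 1 (185°, 55 nmi): east 55 sin 185° = -4.79, north 55 cos 185° = -54.79
Leg 2 (332°, 58 nmi): east 58 sin 332° = -27.23, north 58 cos 332° = 51.21
Leg 3 (276°, 30 nmi): east 30 sin 276° = -29.84, north 30 cos 276° = 3.14
Net: -61.86 east, -0.44 north. Distance = √((-61.86)² + (-0.44)²) = 61.860 nmi.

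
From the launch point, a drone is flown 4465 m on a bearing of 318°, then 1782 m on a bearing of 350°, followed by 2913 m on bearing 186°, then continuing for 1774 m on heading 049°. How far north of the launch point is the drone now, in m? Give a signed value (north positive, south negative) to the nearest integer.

Leg 1 (318°, 4465 m): east 4465 sin 318° = -2987.67, north 4465 cos 318° = 3318.14
Leg 2 (350°, 1782 m): east 1782 sin 350° = -309.44, north 1782 cos 350° = 1754.93
Leg 3 (186°, 2913 m): east 2913 sin 186° = -304.49, north 2913 cos 186° = -2897.04
Leg 4 (049°, 1774 m): east 1774 sin 49° = 1338.85, north 1774 cos 49° = 1163.85
Net north component: 3339.88 m.

3340 m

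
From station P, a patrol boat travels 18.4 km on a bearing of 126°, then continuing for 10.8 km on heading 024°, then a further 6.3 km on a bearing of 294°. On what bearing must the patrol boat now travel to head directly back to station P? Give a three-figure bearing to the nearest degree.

263°

Leg 1 (126°, 18.4 km): east 18.4 sin 126° = 14.89, north 18.4 cos 126° = -10.82
Leg 2 (024°, 10.8 km): east 10.8 sin 24° = 4.39, north 10.8 cos 24° = 9.87
Leg 3 (294°, 6.3 km): east 6.3 sin 294° = -5.76, north 6.3 cos 294° = 2.56
Net displacement: 13.52 east, 1.61 north. Direction back to start is (-13.52, -1.61): bearing = atan2(-13.52, -1.61) mod 360° = 263.20° ≈ 263°.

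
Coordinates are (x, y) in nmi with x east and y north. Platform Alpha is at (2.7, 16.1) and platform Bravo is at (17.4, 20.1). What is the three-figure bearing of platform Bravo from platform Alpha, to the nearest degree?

Δeast = 17.4 − 2.7 = 14.70; Δnorth = 20.1 − 16.1 = 4.00.
Bearing = atan2(Δeast, Δnorth) mod 360° = 74.78° ≈ 075°.

075°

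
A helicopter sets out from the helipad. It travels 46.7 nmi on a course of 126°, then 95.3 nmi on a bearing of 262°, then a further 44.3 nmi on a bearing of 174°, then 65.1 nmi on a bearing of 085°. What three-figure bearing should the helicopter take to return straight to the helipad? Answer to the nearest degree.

Leg 1 (126°, 46.7 nmi): east 46.7 sin 126° = 37.78, north 46.7 cos 126° = -27.45
Leg 2 (262°, 95.3 nmi): east 95.3 sin 262° = -94.37, north 95.3 cos 262° = -13.26
Leg 3 (174°, 44.3 nmi): east 44.3 sin 174° = 4.63, north 44.3 cos 174° = -44.06
Leg 4 (085°, 65.1 nmi): east 65.1 sin 85° = 64.85, north 65.1 cos 85° = 5.67
Net displacement: 12.89 east, -79.10 north. Direction back to start is (-12.89, 79.10): bearing = atan2(-12.89, 79.10) mod 360° = 350.74° ≈ 351°.

351°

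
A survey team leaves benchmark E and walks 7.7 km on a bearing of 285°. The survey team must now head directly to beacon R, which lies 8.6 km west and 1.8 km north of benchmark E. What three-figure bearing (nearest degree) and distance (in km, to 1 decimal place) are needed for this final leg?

Leg 1 (285°, 7.7 km): east 7.7 sin 285° = -7.44, north 7.7 cos 285° = 1.99
Current position: (-7.44, 1.99). Target: (-8.6, 1.8). Remaining: Δeast = -1.16, Δnorth = -0.19.
Bearing = atan2(-1.16, -0.19) mod 360° = 260.58°; distance = √((-1.16)² + (-0.19)²) = 1.178 km.

261°, 1.2 km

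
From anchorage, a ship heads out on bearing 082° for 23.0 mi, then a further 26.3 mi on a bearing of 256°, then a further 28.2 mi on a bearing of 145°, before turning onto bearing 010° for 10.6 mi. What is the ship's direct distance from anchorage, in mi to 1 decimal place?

22.0 mi

Leg 1 (082°, 23.0 mi): east 23.0 sin 82° = 22.78, north 23.0 cos 82° = 3.20
Leg 2 (256°, 26.3 mi): east 26.3 sin 256° = -25.52, north 26.3 cos 256° = -6.36
Leg 3 (145°, 28.2 mi): east 28.2 sin 145° = 16.17, north 28.2 cos 145° = -23.10
Leg 4 (010°, 10.6 mi): east 10.6 sin 10° = 1.84, north 10.6 cos 10° = 10.44
Net: 15.27 east, -15.82 north. Distance = √((15.27)² + (-15.82)²) = 21.991 mi.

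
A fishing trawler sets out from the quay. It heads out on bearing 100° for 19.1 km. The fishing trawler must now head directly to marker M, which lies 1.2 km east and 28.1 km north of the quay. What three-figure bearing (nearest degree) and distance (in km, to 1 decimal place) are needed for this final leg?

331°, 36.0 km

Leg 1 (100°, 19.1 km): east 19.1 sin 100° = 18.81, north 19.1 cos 100° = -3.32
Current position: (18.81, -3.32). Target: (1.2, 28.1). Remaining: Δeast = -17.61, Δnorth = 31.42.
Bearing = atan2(-17.61, 31.42) mod 360° = 330.73°; distance = √((-17.61)² + (31.42)²) = 36.015 km.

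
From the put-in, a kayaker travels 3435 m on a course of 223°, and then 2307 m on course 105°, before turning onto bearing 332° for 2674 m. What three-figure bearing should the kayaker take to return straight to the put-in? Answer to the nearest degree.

061°

Leg 1 (223°, 3435 m): east 3435 sin 223° = -2342.66, north 3435 cos 223° = -2512.20
Leg 2 (105°, 2307 m): east 2307 sin 105° = 2228.39, north 2307 cos 105° = -597.10
Leg 3 (332°, 2674 m): east 2674 sin 332° = -1255.37, north 2674 cos 332° = 2361.00
Net displacement: -1369.64 east, -748.29 north. Direction back to start is (1369.64, 748.29): bearing = atan2(1369.64, 748.29) mod 360° = 61.35° ≈ 061°.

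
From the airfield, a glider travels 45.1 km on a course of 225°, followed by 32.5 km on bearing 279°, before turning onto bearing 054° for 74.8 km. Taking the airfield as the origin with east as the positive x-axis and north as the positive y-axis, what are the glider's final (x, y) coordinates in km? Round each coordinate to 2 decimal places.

Leg 1 (225°, 45.1 km): east 45.1 sin 225° = -31.89, north 45.1 cos 225° = -31.89
Leg 2 (279°, 32.5 km): east 32.5 sin 279° = -32.10, north 32.5 cos 279° = 5.08
Leg 3 (054°, 74.8 km): east 74.8 sin 54° = 60.51, north 74.8 cos 54° = 43.97
Summing: -3.48 km east, 17.16 km north → (-3.48, 17.16).

(-3.48, 17.16)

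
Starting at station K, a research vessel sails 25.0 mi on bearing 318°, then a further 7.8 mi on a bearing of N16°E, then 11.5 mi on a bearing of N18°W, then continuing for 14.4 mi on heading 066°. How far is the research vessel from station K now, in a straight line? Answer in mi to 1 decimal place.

43.2 mi

Leg 1 (318°, 25.0 mi): east 25.0 sin 318° = -16.73, north 25.0 cos 318° = 18.58
Leg 2 (N16°E, 7.8 mi): east 7.8 sin 16° = 2.15, north 7.8 cos 16° = 7.50
Leg 3 (N18°W, 11.5 mi): east 11.5 sin 342° = -3.55, north 11.5 cos 342° = 10.94
Leg 4 (066°, 14.4 mi): east 14.4 sin 66° = 13.16, north 14.4 cos 66° = 5.86
Net: -4.98 east, 42.87 north. Distance = √((-4.98)² + (42.87)²) = 43.159 mi.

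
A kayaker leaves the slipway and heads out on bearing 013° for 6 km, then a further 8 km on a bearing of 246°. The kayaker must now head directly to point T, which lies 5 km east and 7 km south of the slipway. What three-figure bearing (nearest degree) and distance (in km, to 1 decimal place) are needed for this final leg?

131°, 14.6 km

Leg 1 (013°, 6 km): east 6 sin 13° = 1.35, north 6 cos 13° = 5.85
Leg 2 (246°, 8 km): east 8 sin 246° = -7.31, north 8 cos 246° = -3.25
Current position: (-5.96, 2.59). Target: (5, -7). Remaining: Δeast = 10.96, Δnorth = -9.59.
Bearing = atan2(10.96, -9.59) mod 360° = 131.20°; distance = √((10.96)² + (-9.59)²) = 14.564 km.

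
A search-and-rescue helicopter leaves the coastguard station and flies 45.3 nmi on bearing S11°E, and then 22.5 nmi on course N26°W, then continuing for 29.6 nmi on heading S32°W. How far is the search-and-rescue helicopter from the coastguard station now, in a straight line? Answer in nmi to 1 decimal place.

52.2 nmi

Leg 1 (S11°E, 45.3 nmi): east 45.3 sin 169° = 8.64, north 45.3 cos 169° = -44.47
Leg 2 (N26°W, 22.5 nmi): east 22.5 sin 334° = -9.86, north 22.5 cos 334° = 20.22
Leg 3 (S32°W, 29.6 nmi): east 29.6 sin 212° = -15.69, north 29.6 cos 212° = -25.10
Net: -16.91 east, -49.35 north. Distance = √((-16.91)² + (-49.35)²) = 52.162 nmi.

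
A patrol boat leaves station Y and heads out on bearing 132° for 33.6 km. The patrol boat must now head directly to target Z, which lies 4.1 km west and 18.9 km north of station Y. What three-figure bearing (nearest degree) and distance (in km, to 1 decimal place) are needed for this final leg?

325°, 50.6 km

Leg 1 (132°, 33.6 km): east 33.6 sin 132° = 24.97, north 33.6 cos 132° = -22.48
Current position: (24.97, -22.48). Target: (-4.1, 18.9). Remaining: Δeast = -29.07, Δnorth = 41.38.
Bearing = atan2(-29.07, 41.38) mod 360° = 324.91°; distance = √((-29.07)² + (41.38)²) = 50.573 km.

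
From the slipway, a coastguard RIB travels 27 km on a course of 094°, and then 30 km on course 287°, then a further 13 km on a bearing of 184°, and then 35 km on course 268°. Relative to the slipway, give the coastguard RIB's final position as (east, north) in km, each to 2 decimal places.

Leg 1 (094°, 27 km): east 27 sin 94° = 26.93, north 27 cos 94° = -1.88
Leg 2 (287°, 30 km): east 30 sin 287° = -28.69, north 30 cos 287° = 8.77
Leg 3 (184°, 13 km): east 13 sin 184° = -0.91, north 13 cos 184° = -12.97
Leg 4 (268°, 35 km): east 35 sin 268° = -34.98, north 35 cos 268° = -1.22
Summing: -37.64 km east, -7.30 km north → (-37.64, -7.30).

(-37.64, -7.30)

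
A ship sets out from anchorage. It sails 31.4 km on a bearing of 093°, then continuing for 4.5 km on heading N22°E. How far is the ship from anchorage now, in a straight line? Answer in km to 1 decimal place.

33.1 km

Leg 1 (093°, 31.4 km): east 31.4 sin 93° = 31.36, north 31.4 cos 93° = -1.64
Leg 2 (N22°E, 4.5 km): east 4.5 sin 22° = 1.69, north 4.5 cos 22° = 4.17
Net: 33.04 east, 2.53 north. Distance = √((33.04)² + (2.53)²) = 33.139 km.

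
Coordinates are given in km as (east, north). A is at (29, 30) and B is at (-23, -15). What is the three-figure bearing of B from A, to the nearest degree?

Δeast = -23 − 29 = -52.00; Δnorth = -15 − 30 = -45.00.
Bearing = atan2(Δeast, Δnorth) mod 360° = 229.13° ≈ 229°.

229°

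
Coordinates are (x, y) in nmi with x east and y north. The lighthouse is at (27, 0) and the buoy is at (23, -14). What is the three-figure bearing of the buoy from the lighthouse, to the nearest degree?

Δeast = 23 − 27 = -4.00; Δnorth = -14 − 0 = -14.00.
Bearing = atan2(Δeast, Δnorth) mod 360° = 195.95° ≈ 196°.

196°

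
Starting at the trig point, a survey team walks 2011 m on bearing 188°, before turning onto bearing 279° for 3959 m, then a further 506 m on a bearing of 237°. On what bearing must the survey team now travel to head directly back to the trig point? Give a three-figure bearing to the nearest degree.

070°

Leg 1 (188°, 2011 m): east 2011 sin 188° = -279.88, north 2011 cos 188° = -1991.43
Leg 2 (279°, 3959 m): east 3959 sin 279° = -3910.26, north 3959 cos 279° = 619.32
Leg 3 (237°, 506 m): east 506 sin 237° = -424.37, north 506 cos 237° = -275.59
Net displacement: -4614.50 east, -1647.69 north. Direction back to start is (4614.50, 1647.69): bearing = atan2(4614.50, 1647.69) mod 360° = 70.35° ≈ 070°.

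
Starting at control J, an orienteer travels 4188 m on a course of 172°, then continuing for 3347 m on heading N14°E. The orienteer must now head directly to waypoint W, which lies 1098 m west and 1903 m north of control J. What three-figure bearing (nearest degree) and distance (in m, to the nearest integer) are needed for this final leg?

Leg 1 (172°, 4188 m): east 4188 sin 172° = 582.86, north 4188 cos 172° = -4147.24
Leg 2 (N14°E, 3347 m): east 3347 sin 14° = 809.71, north 3347 cos 14° = 3247.58
Current position: (1392.57, -899.66). Target: (-1098, 1903). Remaining: Δeast = -2490.57, Δnorth = 2802.66.
Bearing = atan2(-2490.57, 2802.66) mod 360° = 318.37°; distance = √((-2490.57)² + (2802.66)²) = 3749.381 m.

318°, 3749 m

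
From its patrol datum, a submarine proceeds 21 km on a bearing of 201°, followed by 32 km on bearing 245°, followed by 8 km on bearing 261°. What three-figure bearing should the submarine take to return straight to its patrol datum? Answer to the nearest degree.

Leg 1 (201°, 21 km): east 21 sin 201° = -7.53, north 21 cos 201° = -19.61
Leg 2 (245°, 32 km): east 32 sin 245° = -29.00, north 32 cos 245° = -13.52
Leg 3 (261°, 8 km): east 8 sin 261° = -7.90, north 8 cos 261° = -1.25
Net displacement: -44.43 east, -34.38 north. Direction back to start is (44.43, 34.38): bearing = atan2(44.43, 34.38) mod 360° = 52.27° ≈ 052°.

052°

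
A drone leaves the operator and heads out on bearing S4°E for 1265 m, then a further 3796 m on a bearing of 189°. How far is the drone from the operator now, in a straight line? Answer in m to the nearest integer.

5037 m

Leg 1 (S4°E, 1265 m): east 1265 sin 176° = 88.24, north 1265 cos 176° = -1261.92
Leg 2 (189°, 3796 m): east 3796 sin 189° = -593.83, north 3796 cos 189° = -3749.26
Net: -505.58 east, -5011.18 north. Distance = √((-505.58)² + (-5011.18)²) = 5036.623 m.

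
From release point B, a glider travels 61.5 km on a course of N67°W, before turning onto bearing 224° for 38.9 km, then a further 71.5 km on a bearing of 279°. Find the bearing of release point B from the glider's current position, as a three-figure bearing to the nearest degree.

093°

Leg 1 (N67°W, 61.5 km): east 61.5 sin 293° = -56.61, north 61.5 cos 293° = 24.03
Leg 2 (224°, 38.9 km): east 38.9 sin 224° = -27.02, north 38.9 cos 224° = -27.98
Leg 3 (279°, 71.5 km): east 71.5 sin 279° = -70.62, north 71.5 cos 279° = 11.19
Net displacement: -154.25 east, 7.23 north. Direction back to start is (154.25, -7.23): bearing = atan2(154.25, -7.23) mod 360° = 92.68° ≈ 093°.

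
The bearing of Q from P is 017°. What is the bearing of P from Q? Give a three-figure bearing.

197°

Back-bearing = 017° + 180° = 197°.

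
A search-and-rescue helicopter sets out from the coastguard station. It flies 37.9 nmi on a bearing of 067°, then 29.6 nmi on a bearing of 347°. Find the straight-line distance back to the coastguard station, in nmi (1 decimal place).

52.0 nmi

Leg 1 (067°, 37.9 nmi): east 37.9 sin 67° = 34.89, north 37.9 cos 67° = 14.81
Leg 2 (347°, 29.6 nmi): east 29.6 sin 347° = -6.66, north 29.6 cos 347° = 28.84
Net: 28.23 east, 43.65 north. Distance = √((28.23)² + (43.65)²) = 51.983 nmi.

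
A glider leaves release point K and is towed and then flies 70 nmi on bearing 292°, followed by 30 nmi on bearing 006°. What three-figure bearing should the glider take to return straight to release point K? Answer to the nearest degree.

132°

Leg 1 (292°, 70 nmi): east 70 sin 292° = -64.90, north 70 cos 292° = 26.22
Leg 2 (006°, 30 nmi): east 30 sin 6° = 3.14, north 30 cos 6° = 29.84
Net displacement: -61.77 east, 56.06 north. Direction back to start is (61.77, -56.06): bearing = atan2(61.77, -56.06) mod 360° = 132.23° ≈ 132°.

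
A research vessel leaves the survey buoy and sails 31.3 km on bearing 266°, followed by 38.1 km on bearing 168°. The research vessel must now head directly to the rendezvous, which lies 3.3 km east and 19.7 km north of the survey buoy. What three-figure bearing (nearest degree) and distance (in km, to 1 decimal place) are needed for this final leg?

024°, 64.9 km

Leg 1 (266°, 31.3 km): east 31.3 sin 266° = -31.22, north 31.3 cos 266° = -2.18
Leg 2 (168°, 38.1 km): east 38.1 sin 168° = 7.92, north 38.1 cos 168° = -37.27
Current position: (-23.30, -39.45). Target: (3.3, 19.7). Remaining: Δeast = 26.60, Δnorth = 59.15.
Bearing = atan2(26.60, 59.15) mod 360° = 24.22°; distance = √((26.60)² + (59.15)²) = 64.858 km.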